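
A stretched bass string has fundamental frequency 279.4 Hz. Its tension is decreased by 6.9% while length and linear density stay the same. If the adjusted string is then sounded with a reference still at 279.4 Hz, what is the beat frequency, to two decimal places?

For a string, f ∝ √T, so the new frequency is 279.4·√0.931 = 269.5884 Hz.
f_beat = |269.5884 − 279.4| = 9.81 Hz.

9.81 Hz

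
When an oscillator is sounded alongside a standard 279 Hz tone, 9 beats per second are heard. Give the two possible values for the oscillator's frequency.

|f − 279| = 9, so f = 279 ± 9.

270 Hz or 288 Hz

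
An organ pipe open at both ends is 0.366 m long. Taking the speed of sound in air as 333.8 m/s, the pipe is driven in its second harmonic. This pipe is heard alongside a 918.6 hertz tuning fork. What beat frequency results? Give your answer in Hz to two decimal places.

6.58 Hz

Open pipe: f_n = n·v/(2L) = 2·333.8/(2·0.366) = 912.0219 Hz.
f_beat = |912.0219 − 918.6| = 6.58 Hz.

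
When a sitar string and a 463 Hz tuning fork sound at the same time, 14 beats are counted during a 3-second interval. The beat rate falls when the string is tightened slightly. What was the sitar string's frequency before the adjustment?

458.3333 Hz

Beat frequency = 14/3 = 4.6667 Hz.
|f − 463| = 4.6667, so the sitar string was at either 458.3333 Hz or 467.6667 Hz.
Increasing tension raises a string's frequency; the adjustment raises the sitar string's frequency.
The beat rate fell, so the adjustment moved the sitar string toward 463 Hz — it must have started below the reference.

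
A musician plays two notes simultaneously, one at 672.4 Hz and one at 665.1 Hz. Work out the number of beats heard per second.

7.3 Hz

Beats arise from superposition of two nearby frequencies; the beat rate is |f₁ − f₂|.
|672.4 − 665.1| = 7.3 Hz.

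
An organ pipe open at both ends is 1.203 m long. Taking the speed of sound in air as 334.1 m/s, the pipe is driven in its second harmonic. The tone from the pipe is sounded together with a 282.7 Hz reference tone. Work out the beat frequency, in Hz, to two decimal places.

Open pipe: f_n = n·v/(2L) = 2·334.1/(2·1.203) = 277.7224 Hz.
f_beat = |277.7224 − 282.7| = 4.98 Hz.

4.98 Hz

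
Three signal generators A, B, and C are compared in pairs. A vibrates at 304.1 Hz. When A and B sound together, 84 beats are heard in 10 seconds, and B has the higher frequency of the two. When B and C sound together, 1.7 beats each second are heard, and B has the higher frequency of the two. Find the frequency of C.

A–B: Beat frequency = 84/10 = 8.4 Hz.
B is above A, so f_B = 304.1 + 8.4 = 312.5 Hz.
C is below B, so f_C = 312.5 − 1.7 = 310.8 Hz.

310.8 Hz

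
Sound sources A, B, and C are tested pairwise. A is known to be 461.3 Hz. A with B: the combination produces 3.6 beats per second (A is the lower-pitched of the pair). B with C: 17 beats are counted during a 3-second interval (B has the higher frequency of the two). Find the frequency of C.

459.2333 Hz

B is above A, so f_B = 461.3 + 3.6 = 464.9 Hz.
B–C: Beat frequency = 17/3 = 5.6667 Hz.
C is below B, so f_C = 464.9 − 5.6667 = 459.2333 Hz.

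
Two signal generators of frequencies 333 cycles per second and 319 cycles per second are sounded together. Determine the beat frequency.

Beats arise from superposition of two nearby frequencies; the beat rate is |f₁ − f₂|.
|333 − 319| = 14 Hz.

14 Hz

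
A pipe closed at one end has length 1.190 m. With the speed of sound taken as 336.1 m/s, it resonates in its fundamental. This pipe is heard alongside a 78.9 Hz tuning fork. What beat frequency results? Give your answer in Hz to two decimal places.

8.29 Hz

Closed pipe (odd harmonics): f_n = n·v/(4L) = 1·336.1/(4·1.190) = 70.6092 Hz.
f_beat = |70.6092 − 78.9| = 8.29 Hz.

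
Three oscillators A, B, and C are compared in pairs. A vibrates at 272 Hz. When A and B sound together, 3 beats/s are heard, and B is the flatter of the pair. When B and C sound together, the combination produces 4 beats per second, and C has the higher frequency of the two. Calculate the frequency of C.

273 Hz

B is below A, so f_B = 272 − 3 = 269 Hz.
C is above B, so f_C = 269 + 4 = 273 Hz.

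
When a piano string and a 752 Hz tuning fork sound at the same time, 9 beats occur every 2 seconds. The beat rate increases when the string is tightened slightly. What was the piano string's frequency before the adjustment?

756.5 Hz

Beat frequency = 9/2 = 4.5 Hz.
|f − 752| = 4.5, so the piano string was at either 747.5 Hz or 756.5 Hz.
Increasing tension raises a string's frequency; the adjustment raises the piano string's frequency.
The beat rate rose, so the adjustment moved the piano string further from 752 Hz — it was already above the reference.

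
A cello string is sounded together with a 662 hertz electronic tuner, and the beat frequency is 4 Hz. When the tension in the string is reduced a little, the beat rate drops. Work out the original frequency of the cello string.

|f − 662| = 4, so the cello string was at either 658 Hz or 666 Hz.
Lower tension means lower frequency; the adjustment lowers the cello string's frequency.
The beat rate fell, so the adjustment moved the cello string toward 662 Hz — it must have started above the reference.

666 Hz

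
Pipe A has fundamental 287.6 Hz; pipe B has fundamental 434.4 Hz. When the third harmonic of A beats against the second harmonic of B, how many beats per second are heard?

Third harmonic of the first: 3·287.6 = 862.8 Hz.
Second harmonic of the second: 2·434.4 = 868.8 Hz.
f_beat = |862.8 − 868.8| = 6.0 Hz.

6.0 Hz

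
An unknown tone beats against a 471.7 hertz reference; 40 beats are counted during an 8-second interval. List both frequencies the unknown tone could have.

466.7 Hz or 476.7 Hz

Beat frequency = 40/8 = 5 Hz.
|f − 471.7| = 5, so f = 471.7 ± 5.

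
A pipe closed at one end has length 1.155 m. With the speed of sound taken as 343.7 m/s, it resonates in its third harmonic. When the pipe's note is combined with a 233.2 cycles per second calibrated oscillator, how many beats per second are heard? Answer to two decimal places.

Closed pipe (odd harmonics): f_n = n·v/(4L) = 3·343.7/(4·1.155) = 223.1818 Hz.
f_beat = |223.1818 − 233.2| = 10.02 Hz.

10.02 Hz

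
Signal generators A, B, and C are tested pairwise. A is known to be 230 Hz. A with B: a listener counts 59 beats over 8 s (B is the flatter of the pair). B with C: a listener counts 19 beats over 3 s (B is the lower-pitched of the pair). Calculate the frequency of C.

228.9583 Hz

A–B: Beat frequency = 59/8 = 7.375 Hz.
B is below A, so f_B = 230 − 7.375 = 222.625 Hz.
B–C: Beat frequency = 19/3 = 6.3333 Hz.
C is above B, so f_C = 222.625 + 6.3333 = 228.9583 Hz.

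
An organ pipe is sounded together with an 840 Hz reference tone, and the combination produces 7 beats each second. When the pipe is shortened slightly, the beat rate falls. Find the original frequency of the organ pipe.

|f − 840| = 7, so the organ pipe was at either 833 Hz or 847 Hz.
A shorter pipe has a higher fundamental; the adjustment raises the organ pipe's frequency.
The beat rate fell, so the adjustment moved the organ pipe toward 840 Hz — it must have started below the reference.

833 Hz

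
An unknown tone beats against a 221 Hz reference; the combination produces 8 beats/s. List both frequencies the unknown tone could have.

|f − 221| = 8, so f = 221 ± 8.

213 Hz or 229 Hz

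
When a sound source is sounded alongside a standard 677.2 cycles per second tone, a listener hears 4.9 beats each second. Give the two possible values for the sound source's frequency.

|f − 677.2| = 4.9, so f = 677.2 ± 4.9.

672.3 Hz or 682.1 Hz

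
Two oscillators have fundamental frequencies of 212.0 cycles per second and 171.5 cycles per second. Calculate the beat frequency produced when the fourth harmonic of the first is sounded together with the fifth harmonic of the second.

9.5 Hz

Fourth harmonic of the first: 4·212.0 = 848.0 Hz.
Fifth harmonic of the second: 5·171.5 = 857.5 Hz.
f_beat = |848.0 − 857.5| = 9.5 Hz.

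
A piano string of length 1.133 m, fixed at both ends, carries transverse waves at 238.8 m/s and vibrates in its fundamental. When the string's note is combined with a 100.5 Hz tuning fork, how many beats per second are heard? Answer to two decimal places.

4.88 Hz

For a string fixed at both ends, f_n = n·v/(2L) = 1·238.8/(2·1.133) = 105.3839 Hz.
f_beat = |105.3839 − 100.5| = 4.88 Hz.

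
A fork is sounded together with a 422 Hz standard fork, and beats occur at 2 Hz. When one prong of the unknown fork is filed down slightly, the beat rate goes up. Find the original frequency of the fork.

424 Hz

|f − 422| = 2, so the fork was at either 420 Hz or 424 Hz.
Filing a prong removes mass and raises the fork's frequency; the adjustment raises the fork's frequency.
The beat rate rose, so the adjustment moved the fork further from 422 Hz — it was already above the reference.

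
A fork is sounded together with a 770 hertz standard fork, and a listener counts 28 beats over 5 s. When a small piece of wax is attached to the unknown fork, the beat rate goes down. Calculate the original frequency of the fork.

Beat frequency = 28/5 = 5.6 Hz.
|f − 770| = 5.6, so the fork was at either 764.4 Hz or 775.6 Hz.
Loading a fork with wax lowers its frequency; the adjustment lowers the fork's frequency.
The beat rate fell, so the adjustment moved the fork toward 770 Hz — it must have started above the reference.

775.6 Hz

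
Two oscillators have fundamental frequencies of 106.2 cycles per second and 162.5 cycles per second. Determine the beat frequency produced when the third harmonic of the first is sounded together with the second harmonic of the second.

Third harmonic of the first: 3·106.2 = 318.6 Hz.
Second harmonic of the second: 2·162.5 = 325.0 Hz.
f_beat = |318.6 − 325.0| = 6.4 Hz.

6.4 Hz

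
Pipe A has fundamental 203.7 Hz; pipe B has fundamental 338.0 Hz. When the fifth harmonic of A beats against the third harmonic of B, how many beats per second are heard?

4.5 Hz

Fifth harmonic of the first: 5·203.7 = 1018.5 Hz.
Third harmonic of the second: 3·338.0 = 1014.0 Hz.
f_beat = |1018.5 − 1014.0| = 4.5 Hz.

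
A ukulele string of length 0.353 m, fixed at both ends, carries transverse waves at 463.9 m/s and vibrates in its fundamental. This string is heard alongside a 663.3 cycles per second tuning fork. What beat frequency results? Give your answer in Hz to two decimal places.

For a string fixed at both ends, f_n = n·v/(2L) = 1·463.9/(2·0.353) = 657.0822 Hz.
f_beat = |657.0822 − 663.3| = 6.22 Hz.

6.22 Hz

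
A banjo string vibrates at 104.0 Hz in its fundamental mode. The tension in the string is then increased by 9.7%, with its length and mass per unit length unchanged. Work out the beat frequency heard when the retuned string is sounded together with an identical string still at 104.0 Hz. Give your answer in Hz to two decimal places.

4.93 Hz

For a string, f ∝ √T, so the new frequency is 104.0·√1.097 = 108.9273 Hz.
f_beat = |108.9273 − 104.0| = 4.93 Hz.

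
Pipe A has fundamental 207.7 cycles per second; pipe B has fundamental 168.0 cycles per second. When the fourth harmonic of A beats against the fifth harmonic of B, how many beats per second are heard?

9.2 Hz

Fourth harmonic of the first: 4·207.7 = 830.8 Hz.
Fifth harmonic of the second: 5·168.0 = 840.0 Hz.
f_beat = |830.8 − 840.0| = 9.2 Hz.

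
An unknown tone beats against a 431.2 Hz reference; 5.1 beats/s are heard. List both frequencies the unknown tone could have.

|f − 431.2| = 5.1, so f = 431.2 ± 5.1.

426.1 Hz or 436.3 Hz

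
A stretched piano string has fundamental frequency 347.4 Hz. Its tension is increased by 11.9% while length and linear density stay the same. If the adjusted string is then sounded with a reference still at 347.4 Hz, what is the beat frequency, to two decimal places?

20.09 Hz

For a string, f ∝ √T, so the new frequency is 347.4·√1.119 = 367.4894 Hz.
f_beat = |367.4894 − 347.4| = 20.09 Hz.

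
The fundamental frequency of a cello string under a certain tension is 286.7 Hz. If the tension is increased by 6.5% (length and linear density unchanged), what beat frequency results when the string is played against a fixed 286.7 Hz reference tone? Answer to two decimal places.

For a string, f ∝ √T, so the new frequency is 286.7·√1.065 = 295.8711 Hz.
f_beat = |295.8711 − 286.7| = 9.17 Hz.

9.17 Hz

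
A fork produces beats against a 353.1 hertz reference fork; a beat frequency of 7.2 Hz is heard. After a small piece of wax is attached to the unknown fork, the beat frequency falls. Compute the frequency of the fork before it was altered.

360.3 Hz

|f − 353.1| = 7.2, so the fork was at either 345.9 Hz or 360.3 Hz.
Loading a fork with wax lowers its frequency; the adjustment lowers the fork's frequency.
The beat rate fell, so the adjustment moved the fork toward 353.1 Hz — it must have started above the reference.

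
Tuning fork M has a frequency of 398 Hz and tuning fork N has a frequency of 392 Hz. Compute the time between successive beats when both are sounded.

f_beat = |398 − 392| = 6 Hz.
Beat period T = 1 / f_beat = 1 / 6 s.

0.167 s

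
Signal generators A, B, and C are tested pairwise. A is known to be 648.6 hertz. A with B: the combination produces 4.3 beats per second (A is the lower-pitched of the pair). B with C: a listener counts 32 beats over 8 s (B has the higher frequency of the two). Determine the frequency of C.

B is above A, so f_B = 648.6 + 4.3 = 652.9 Hz.
B–C: Beat frequency = 32/8 = 4 Hz.
C is below B, so f_C = 652.9 − 4 = 648.9 Hz.

648.9 Hz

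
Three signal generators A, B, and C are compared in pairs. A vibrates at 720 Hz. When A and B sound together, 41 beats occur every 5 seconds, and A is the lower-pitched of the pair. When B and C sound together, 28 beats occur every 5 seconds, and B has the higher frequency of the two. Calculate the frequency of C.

722.6 Hz

A–B: Beat frequency = 41/5 = 8.2 Hz.
B is above A, so f_B = 720 + 8.2 = 728.2 Hz.
B–C: Beat frequency = 28/5 = 5.6 Hz.
C is below B, so f_C = 728.2 − 5.6 = 722.6 Hz.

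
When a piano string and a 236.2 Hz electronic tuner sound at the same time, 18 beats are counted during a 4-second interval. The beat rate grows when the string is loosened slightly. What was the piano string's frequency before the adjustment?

Beat frequency = 18/4 = 4.5 Hz.
|f − 236.2| = 4.5, so the piano string was at either 231.7 Hz or 240.7 Hz.
Reducing tension lowers a string's frequency; the adjustment lowers the piano string's frequency.
The beat rate rose, so the adjustment moved the piano string further from 236.2 Hz — it was already below the reference.

231.7 Hz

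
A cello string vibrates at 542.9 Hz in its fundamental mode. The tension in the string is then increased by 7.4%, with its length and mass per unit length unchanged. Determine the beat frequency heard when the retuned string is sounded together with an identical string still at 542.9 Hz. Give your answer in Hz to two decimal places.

For a string, f ∝ √T, so the new frequency is 542.9·√1.074 = 562.6288 Hz.
f_beat = |562.6288 − 542.9| = 19.73 Hz.

19.73 Hz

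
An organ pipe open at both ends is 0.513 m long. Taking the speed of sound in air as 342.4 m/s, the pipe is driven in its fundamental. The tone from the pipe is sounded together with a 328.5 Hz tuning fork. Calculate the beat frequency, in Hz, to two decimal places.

5.22 Hz

Open pipe: f_n = n·v/(2L) = 1·342.4/(2·0.513) = 333.7232 Hz.
f_beat = |333.7232 − 328.5| = 5.22 Hz.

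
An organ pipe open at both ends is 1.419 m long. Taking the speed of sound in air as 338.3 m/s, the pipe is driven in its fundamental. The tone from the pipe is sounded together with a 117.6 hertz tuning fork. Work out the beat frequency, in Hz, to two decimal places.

1.60 Hz

Open pipe: f_n = n·v/(2L) = 1·338.3/(2·1.419) = 119.2037 Hz.
f_beat = |119.2037 − 117.6| = 1.60 Hz.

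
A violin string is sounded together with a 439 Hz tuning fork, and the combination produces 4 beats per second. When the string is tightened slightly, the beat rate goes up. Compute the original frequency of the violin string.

443 Hz

|f − 439| = 4, so the violin string was at either 435 Hz or 443 Hz.
Increasing tension raises a string's frequency; the adjustment raises the violin string's frequency.
The beat rate rose, so the adjustment moved the violin string further from 439 Hz — it was already above the reference.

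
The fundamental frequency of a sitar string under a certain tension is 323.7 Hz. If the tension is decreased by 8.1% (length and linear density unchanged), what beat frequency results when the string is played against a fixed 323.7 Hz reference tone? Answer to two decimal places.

For a string, f ∝ √T, so the new frequency is 323.7·√0.919 = 310.3133 Hz.
f_beat = |310.3133 − 323.7| = 13.39 Hz.

13.39 Hz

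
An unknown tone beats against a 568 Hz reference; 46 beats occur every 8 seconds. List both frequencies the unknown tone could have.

562.25 Hz or 573.75 Hz

Beat frequency = 46/8 = 5.75 Hz.
|f − 568| = 5.75, so f = 568 ± 5.75.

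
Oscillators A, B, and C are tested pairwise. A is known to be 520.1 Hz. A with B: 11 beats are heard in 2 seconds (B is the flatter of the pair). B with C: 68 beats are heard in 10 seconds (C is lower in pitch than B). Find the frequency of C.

A–B: Beat frequency = 11/2 = 5.5 Hz.
B is below A, so f_B = 520.1 − 5.5 = 514.6 Hz.
B–C: Beat frequency = 68/10 = 6.8 Hz.
C is below B, so f_C = 514.6 − 6.8 = 507.8 Hz.

507.8 Hz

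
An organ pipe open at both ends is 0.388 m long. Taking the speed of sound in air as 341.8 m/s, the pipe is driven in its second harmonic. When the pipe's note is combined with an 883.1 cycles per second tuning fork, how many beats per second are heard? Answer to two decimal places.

2.17 Hz

Open pipe: f_n = n·v/(2L) = 2·341.8/(2·0.388) = 880.9278 Hz.
f_beat = |880.9278 − 883.1| = 2.17 Hz.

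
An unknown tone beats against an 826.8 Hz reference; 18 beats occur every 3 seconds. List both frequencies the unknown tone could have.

Beat frequency = 18/3 = 6 Hz.
|f − 826.8| = 6, so f = 826.8 ± 6.

820.8 Hz or 832.8 Hz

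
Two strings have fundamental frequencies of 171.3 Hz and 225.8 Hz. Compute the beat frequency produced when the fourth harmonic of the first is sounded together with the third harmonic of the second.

7.8 Hz

Fourth harmonic of the first: 4·171.3 = 685.2 Hz.
Third harmonic of the second: 3·225.8 = 677.4 Hz.
f_beat = |685.2 − 677.4| = 7.8 Hz.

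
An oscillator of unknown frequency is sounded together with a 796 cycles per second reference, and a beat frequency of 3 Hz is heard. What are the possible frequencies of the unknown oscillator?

|f − 796| = 3, so f = 796 ± 3.

793 Hz or 799 Hz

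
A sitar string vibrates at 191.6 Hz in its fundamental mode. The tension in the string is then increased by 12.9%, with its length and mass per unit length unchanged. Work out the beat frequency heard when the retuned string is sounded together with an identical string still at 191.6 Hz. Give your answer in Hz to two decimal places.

11.98 Hz

For a string, f ∝ √T, so the new frequency is 191.6·√1.129 = 203.5835 Hz.
f_beat = |203.5835 − 191.6| = 11.98 Hz.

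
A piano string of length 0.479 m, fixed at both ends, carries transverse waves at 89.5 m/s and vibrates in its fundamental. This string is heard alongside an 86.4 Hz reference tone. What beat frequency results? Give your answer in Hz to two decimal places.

7.02 Hz

For a string fixed at both ends, f_n = n·v/(2L) = 1·89.5/(2·0.479) = 93.4238 Hz.
f_beat = |93.4238 − 86.4| = 7.02 Hz.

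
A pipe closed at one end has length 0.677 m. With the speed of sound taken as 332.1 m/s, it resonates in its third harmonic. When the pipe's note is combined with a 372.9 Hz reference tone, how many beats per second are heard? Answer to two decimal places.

4.99 Hz

Closed pipe (odd harmonics): f_n = n·v/(4L) = 3·332.1/(4·0.677) = 367.9099 Hz.
f_beat = |367.9099 − 372.9| = 4.99 Hz.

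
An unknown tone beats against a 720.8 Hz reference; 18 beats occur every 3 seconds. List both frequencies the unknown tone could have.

714.8 Hz or 726.8 Hz

Beat frequency = 18/3 = 6 Hz.
|f − 720.8| = 6, so f = 720.8 ± 6.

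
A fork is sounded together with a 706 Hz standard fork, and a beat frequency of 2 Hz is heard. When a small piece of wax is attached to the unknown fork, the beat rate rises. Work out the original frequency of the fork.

|f − 706| = 2, so the fork was at either 704 Hz or 708 Hz.
Loading a fork with wax lowers its frequency; the adjustment lowers the fork's frequency.
The beat rate rose, so the adjustment moved the fork further from 706 Hz — it was already below the reference.

704 Hz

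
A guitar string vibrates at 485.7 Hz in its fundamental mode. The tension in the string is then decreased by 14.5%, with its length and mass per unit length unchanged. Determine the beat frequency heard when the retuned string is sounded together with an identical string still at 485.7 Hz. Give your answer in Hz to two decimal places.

36.59 Hz

For a string, f ∝ √T, so the new frequency is 485.7·√0.855 = 449.1084 Hz.
f_beat = |449.1084 − 485.7| = 36.59 Hz.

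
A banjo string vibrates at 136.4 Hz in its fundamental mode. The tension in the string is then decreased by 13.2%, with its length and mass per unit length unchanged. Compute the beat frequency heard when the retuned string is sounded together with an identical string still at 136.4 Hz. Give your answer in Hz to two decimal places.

9.32 Hz

For a string, f ∝ √T, so the new frequency is 136.4·√0.868 = 127.0791 Hz.
f_beat = |127.0791 − 136.4| = 9.32 Hz.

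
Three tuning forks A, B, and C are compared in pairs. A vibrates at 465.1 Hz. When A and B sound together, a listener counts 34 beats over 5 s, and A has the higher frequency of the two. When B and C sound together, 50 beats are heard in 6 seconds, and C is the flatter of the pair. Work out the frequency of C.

449.9667 Hz

A–B: Beat frequency = 34/5 = 6.8 Hz.
B is below A, so f_B = 465.1 − 6.8 = 458.3 Hz.
B–C: Beat frequency = 50/6 = 8.3333 Hz.
C is below B, so f_C = 458.3 − 8.3333 = 449.9667 Hz.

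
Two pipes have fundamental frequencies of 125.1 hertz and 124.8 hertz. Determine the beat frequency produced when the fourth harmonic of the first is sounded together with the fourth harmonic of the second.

1.2 Hz

Fourth harmonic of the first: 4·125.1 = 500.4 Hz.
Fourth harmonic of the second: 4·124.8 = 499.2 Hz.
f_beat = |500.4 − 499.2| = 1.2 Hz.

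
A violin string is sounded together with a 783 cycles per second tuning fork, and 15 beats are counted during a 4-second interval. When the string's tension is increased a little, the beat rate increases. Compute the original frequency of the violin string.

786.75 Hz

Beat frequency = 15/4 = 3.75 Hz.
|f − 783| = 3.75, so the violin string was at either 779.25 Hz or 786.75 Hz.
Higher tension means higher frequency; the adjustment raises the violin string's frequency.
The beat rate rose, so the adjustment moved the violin string further from 783 Hz — it was already above the reference.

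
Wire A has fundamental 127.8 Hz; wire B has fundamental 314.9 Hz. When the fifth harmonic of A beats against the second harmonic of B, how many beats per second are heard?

Fifth harmonic of the first: 5·127.8 = 639.0 Hz.
Second harmonic of the second: 2·314.9 = 629.8 Hz.
f_beat = |639.0 − 629.8| = 9.2 Hz.

9.2 Hz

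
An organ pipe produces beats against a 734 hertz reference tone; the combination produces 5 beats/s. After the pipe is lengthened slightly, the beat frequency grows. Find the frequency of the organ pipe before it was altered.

729 Hz

|f − 734| = 5, so the organ pipe was at either 729 Hz or 739 Hz.
A longer pipe has a lower fundamental; the adjustment lowers the organ pipe's frequency.
The beat rate rose, so the adjustment moved the organ pipe further from 734 Hz — it was already below the reference.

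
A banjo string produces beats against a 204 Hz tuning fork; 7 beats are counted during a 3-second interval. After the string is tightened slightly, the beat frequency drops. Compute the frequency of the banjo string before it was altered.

Beat frequency = 7/3 = 2.3333 Hz.
|f − 204| = 2.3333, so the banjo string was at either 201.6667 Hz or 206.3333 Hz.
Increasing tension raises a string's frequency; the adjustment raises the banjo string's frequency.
The beat rate fell, so the adjustment moved the banjo string toward 204 Hz — it must have started below the reference.

201.6667 Hz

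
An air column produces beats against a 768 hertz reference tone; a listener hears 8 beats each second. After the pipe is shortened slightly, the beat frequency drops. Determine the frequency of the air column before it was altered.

760 Hz

|f − 768| = 8, so the air column was at either 760 Hz or 776 Hz.
A shorter pipe has a higher fundamental; the adjustment raises the air column's frequency.
The beat rate fell, so the adjustment moved the air column toward 768 Hz — it must have started below the reference.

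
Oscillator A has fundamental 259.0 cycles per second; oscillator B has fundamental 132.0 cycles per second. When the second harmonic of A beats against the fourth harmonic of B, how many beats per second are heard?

Second harmonic of the first: 2·259.0 = 518.0 Hz.
Fourth harmonic of the second: 4·132.0 = 528.0 Hz.
f_beat = |518.0 − 528.0| = 10.0 Hz.

10.0 Hz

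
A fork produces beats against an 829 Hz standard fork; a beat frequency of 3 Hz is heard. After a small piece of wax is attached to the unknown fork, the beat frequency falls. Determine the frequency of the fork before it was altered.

832 Hz

|f − 829| = 3, so the fork was at either 826 Hz or 832 Hz.
Loading a fork with wax lowers its frequency; the adjustment lowers the fork's frequency.
The beat rate fell, so the adjustment moved the fork toward 829 Hz — it must have started above the reference.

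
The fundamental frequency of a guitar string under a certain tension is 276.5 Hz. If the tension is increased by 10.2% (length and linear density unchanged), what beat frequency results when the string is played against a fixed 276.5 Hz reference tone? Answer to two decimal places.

For a string, f ∝ √T, so the new frequency is 276.5·√1.102 = 290.2592 Hz.
f_beat = |290.2592 − 276.5| = 13.76 Hz.

13.76 Hz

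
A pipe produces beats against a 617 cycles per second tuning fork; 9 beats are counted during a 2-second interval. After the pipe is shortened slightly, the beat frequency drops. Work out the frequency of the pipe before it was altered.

Beat frequency = 9/2 = 4.5 Hz.
|f − 617| = 4.5, so the pipe was at either 612.5 Hz or 621.5 Hz.
A shorter pipe has a higher fundamental; the adjustment raises the pipe's frequency.
The beat rate fell, so the adjustment moved the pipe toward 617 Hz — it must have started below the reference.

612.5 Hz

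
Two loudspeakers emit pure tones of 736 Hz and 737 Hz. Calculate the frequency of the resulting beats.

The beat frequency equals the magnitude of the frequency difference.
|736 − 737| = 1 Hz.

1 Hz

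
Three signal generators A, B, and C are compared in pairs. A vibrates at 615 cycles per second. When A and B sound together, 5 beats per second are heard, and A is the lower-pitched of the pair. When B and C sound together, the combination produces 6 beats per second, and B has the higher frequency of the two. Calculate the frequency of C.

B is above A, so f_B = 615 + 5 = 620 Hz.
C is below B, so f_C = 620 − 6 = 614 Hz.

614 Hz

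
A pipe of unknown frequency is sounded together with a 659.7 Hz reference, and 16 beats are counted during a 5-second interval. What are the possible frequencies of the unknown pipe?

Beat frequency = 16/5 = 3.2 Hz.
|f − 659.7| = 3.2, so f = 659.7 ± 3.2.

656.5 Hz or 662.9 Hz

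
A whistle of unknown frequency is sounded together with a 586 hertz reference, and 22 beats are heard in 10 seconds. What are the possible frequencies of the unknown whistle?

583.8 Hz or 588.2 Hz

Beat frequency = 22/10 = 2.2 Hz.
|f − 586| = 2.2, so f = 586 ± 2.2.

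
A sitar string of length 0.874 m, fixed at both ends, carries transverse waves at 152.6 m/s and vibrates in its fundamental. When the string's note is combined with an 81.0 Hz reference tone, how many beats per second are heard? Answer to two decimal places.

6.30 Hz

For a string fixed at both ends, f_n = n·v/(2L) = 1·152.6/(2·0.874) = 87.2998 Hz.
f_beat = |87.2998 − 81.0| = 6.30 Hz.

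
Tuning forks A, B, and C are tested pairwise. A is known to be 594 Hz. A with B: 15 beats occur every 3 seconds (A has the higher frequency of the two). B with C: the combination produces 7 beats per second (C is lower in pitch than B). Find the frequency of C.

A–B: Beat frequency = 15/3 = 5 Hz.
B is below A, so f_B = 594 − 5 = 589 Hz.
C is below B, so f_C = 589 − 7 = 582 Hz.

582 Hz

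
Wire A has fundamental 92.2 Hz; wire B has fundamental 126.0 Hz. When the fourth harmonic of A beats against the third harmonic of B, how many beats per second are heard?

Fourth harmonic of the first: 4·92.2 = 368.8 Hz.
Third harmonic of the second: 3·126.0 = 378.0 Hz.
f_beat = |368.8 − 378.0| = 9.2 Hz.

9.2 Hz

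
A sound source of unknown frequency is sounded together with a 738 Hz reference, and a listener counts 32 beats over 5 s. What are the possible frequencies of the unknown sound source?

Beat frequency = 32/5 = 6.4 Hz.
|f − 738| = 6.4, so f = 738 ± 6.4.

731.6 Hz or 744.4 Hz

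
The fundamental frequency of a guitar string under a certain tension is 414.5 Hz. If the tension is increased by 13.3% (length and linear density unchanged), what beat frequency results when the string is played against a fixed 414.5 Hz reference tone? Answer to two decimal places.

26.70 Hz

For a string, f ∝ √T, so the new frequency is 414.5·√1.133 = 441.2040 Hz.
f_beat = |441.2040 − 414.5| = 26.70 Hz.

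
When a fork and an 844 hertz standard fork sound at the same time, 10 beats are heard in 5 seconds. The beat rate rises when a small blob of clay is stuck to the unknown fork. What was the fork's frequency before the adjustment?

842 Hz

Beat frequency = 10/5 = 2 Hz.
|f − 844| = 2, so the fork was at either 842 Hz or 846 Hz.
Adding mass to a fork lowers its frequency; the adjustment lowers the fork's frequency.
The beat rate rose, so the adjustment moved the fork further from 844 Hz — it was already below the reference.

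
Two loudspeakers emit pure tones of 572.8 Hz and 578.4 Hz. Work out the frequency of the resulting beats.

5.6 Hz

f_beat = |f₁ − f₂|.
|572.8 − 578.4| = 5.6 Hz.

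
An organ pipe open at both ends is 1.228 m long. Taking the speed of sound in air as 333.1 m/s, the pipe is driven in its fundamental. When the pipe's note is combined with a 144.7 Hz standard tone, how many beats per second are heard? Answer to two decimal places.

Open pipe: f_n = n·v/(2L) = 1·333.1/(2·1.228) = 135.6270 Hz.
f_beat = |135.6270 − 144.7| = 9.07 Hz.

9.07 Hz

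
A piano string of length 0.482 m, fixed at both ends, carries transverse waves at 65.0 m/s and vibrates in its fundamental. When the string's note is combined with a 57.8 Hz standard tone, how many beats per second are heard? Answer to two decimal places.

For a string fixed at both ends, f_n = n·v/(2L) = 1·65.0/(2·0.482) = 67.4274 Hz.
f_beat = |67.4274 − 57.8| = 9.63 Hz.

9.63 Hz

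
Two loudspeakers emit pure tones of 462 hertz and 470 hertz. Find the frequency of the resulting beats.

Beats arise from superposition of two nearby frequencies; the beat rate is |f₁ − f₂|.
|462 − 470| = 8 Hz.

8 Hz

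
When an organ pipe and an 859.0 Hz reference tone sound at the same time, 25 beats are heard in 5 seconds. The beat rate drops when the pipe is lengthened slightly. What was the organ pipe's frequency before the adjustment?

Beat frequency = 25/5 = 5 Hz.
|f − 859.0| = 5, so the organ pipe was at either 854 Hz or 864 Hz.
A longer pipe has a lower fundamental; the adjustment lowers the organ pipe's frequency.
The beat rate fell, so the adjustment moved the organ pipe toward 859.0 Hz — it must have started above the reference.

864 Hz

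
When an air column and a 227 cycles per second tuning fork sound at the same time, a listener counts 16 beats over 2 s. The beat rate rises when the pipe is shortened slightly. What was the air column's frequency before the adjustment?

Beat frequency = 16/2 = 8 Hz.
|f − 227| = 8, so the air column was at either 219 Hz or 235 Hz.
A shorter pipe has a higher fundamental; the adjustment raises the air column's frequency.
The beat rate rose, so the adjustment moved the air column further from 227 Hz — it was already above the reference.

235 Hz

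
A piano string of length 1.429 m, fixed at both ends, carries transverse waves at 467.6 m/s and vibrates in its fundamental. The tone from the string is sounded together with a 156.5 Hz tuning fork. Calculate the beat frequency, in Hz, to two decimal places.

For a string fixed at both ends, f_n = n·v/(2L) = 1·467.6/(2·1.429) = 163.6109 Hz.
f_beat = |163.6109 − 156.5| = 7.11 Hz.

7.11 Hz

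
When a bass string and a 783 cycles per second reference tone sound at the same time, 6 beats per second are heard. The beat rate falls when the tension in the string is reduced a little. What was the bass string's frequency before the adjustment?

789 Hz

|f − 783| = 6, so the bass string was at either 777 Hz or 789 Hz.
Lower tension means lower frequency; the adjustment lowers the bass string's frequency.
The beat rate fell, so the adjustment moved the bass string toward 783 Hz — it must have started above the reference.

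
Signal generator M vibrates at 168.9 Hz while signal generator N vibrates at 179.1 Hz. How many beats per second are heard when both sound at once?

The beat frequency equals the magnitude of the frequency difference.
|168.9 − 179.1| = 10.2 Hz.

10.2 Hz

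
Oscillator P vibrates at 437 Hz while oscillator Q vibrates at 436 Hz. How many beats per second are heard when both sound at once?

f_beat = |f₁ − f₂|.
|437 − 436| = 1 Hz.

1 Hz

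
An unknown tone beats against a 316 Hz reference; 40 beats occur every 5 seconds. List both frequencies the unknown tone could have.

308 Hz or 324 Hz

Beat frequency = 40/5 = 8 Hz.
|f − 316| = 8, so f = 316 ± 8.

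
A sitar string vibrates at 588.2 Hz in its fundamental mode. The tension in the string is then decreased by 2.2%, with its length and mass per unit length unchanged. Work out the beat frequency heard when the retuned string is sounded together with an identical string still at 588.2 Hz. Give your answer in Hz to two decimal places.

For a string, f ∝ √T, so the new frequency is 588.2·√0.978 = 581.6938 Hz.
f_beat = |581.6938 − 588.2| = 6.51 Hz.

6.51 Hz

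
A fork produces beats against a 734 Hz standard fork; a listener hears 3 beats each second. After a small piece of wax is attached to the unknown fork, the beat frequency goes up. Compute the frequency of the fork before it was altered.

731 Hz

|f − 734| = 3, so the fork was at either 731 Hz or 737 Hz.
Loading a fork with wax lowers its frequency; the adjustment lowers the fork's frequency.
The beat rate rose, so the adjustment moved the fork further from 734 Hz — it was already below the reference.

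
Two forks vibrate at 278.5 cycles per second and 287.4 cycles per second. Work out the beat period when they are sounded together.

f_beat = |278.5 − 287.4| = 8.9 Hz.
Beat period T = 1 / f_beat = 1 / 8.9 s.

0.112 s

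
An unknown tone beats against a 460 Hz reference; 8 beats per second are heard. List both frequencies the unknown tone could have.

|f − 460| = 8, so f = 460 ± 8.

452 Hz or 468 Hz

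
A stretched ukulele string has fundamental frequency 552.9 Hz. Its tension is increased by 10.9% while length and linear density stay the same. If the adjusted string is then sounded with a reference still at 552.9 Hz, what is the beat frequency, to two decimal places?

For a string, f ∝ √T, so the new frequency is 552.9·√1.109 = 582.2538 Hz.
f_beat = |582.2538 − 552.9| = 29.35 Hz.

29.35 Hz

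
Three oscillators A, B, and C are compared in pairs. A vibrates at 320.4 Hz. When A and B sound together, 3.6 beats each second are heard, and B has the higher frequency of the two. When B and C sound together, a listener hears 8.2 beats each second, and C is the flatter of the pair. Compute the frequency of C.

315.8 Hz

B is above A, so f_B = 320.4 + 3.6 = 324 Hz.
C is below B, so f_C = 324 − 8.2 = 315.8 Hz.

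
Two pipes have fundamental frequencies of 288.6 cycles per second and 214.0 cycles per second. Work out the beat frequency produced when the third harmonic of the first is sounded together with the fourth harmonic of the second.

Third harmonic of the first: 3·288.6 = 865.8 Hz.
Fourth harmonic of the second: 4·214.0 = 856.0 Hz.
f_beat = |865.8 − 856.0| = 9.8 Hz.

9.8 Hz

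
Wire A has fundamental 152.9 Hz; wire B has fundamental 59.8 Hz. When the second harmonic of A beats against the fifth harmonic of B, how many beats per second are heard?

Second harmonic of the first: 2·152.9 = 305.8 Hz.
Fifth harmonic of the second: 5·59.8 = 299.0 Hz.
f_beat = |305.8 − 299.0| = 6.8 Hz.

6.8 Hz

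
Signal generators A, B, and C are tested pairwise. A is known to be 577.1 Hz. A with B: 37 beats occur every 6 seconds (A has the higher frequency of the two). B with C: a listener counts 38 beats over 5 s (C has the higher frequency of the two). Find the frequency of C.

A–B: Beat frequency = 37/6 = 6.1667 Hz.
B is below A, so f_B = 577.1 − 6.1667 = 570.9333 Hz.
B–C: Beat frequency = 38/5 = 7.6 Hz.
C is above B, so f_C = 570.9333 + 7.6 = 578.5333 Hz.

578.5333 Hz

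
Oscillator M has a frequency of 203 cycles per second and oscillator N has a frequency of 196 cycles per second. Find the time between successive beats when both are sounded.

f_beat = |203 − 196| = 7 Hz.
Beat period T = 1 / f_beat = 1 / 7 s.

0.143 s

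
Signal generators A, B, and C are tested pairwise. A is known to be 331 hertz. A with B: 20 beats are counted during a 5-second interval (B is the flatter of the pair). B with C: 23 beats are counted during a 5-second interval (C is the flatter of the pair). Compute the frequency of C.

A–B: Beat frequency = 20/5 = 4 Hz.
B is below A, so f_B = 331 − 4 = 327 Hz.
B–C: Beat frequency = 23/5 = 4.6 Hz.
C is below B, so f_C = 327 − 4.6 = 322.4 Hz.

322.4 Hz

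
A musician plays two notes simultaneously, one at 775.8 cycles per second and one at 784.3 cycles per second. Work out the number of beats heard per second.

8.5 Hz

The beat frequency equals the magnitude of the frequency difference.
|775.8 − 784.3| = 8.5 Hz.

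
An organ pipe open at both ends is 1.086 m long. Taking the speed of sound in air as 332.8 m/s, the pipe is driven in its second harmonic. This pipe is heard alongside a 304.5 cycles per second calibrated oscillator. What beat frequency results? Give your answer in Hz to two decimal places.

1.95 Hz

Open pipe: f_n = n·v/(2L) = 2·332.8/(2·1.086) = 306.4457 Hz.
f_beat = |306.4457 − 304.5| = 1.95 Hz.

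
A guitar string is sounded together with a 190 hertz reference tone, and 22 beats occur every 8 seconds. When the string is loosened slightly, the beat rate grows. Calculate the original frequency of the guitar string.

187.25 Hz

Beat frequency = 22/8 = 2.75 Hz.
|f − 190| = 2.75, so the guitar string was at either 187.25 Hz or 192.75 Hz.
Reducing tension lowers a string's frequency; the adjustment lowers the guitar string's frequency.
The beat rate rose, so the adjustment moved the guitar string further from 190 Hz — it was already below the reference.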